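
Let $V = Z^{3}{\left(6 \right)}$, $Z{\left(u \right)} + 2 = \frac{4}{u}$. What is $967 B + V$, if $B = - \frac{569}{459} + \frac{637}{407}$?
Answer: $\frac{58350784}{186813} \approx 312.35$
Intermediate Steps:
$Z{\left(u \right)} = -2 + \frac{4}{u}$
$B = \frac{60800}{186813}$ ($B = \left(-569\right) \frac{1}{459} + 637 \cdot \frac{1}{407} = - \frac{569}{459} + \frac{637}{407} = \frac{60800}{186813} \approx 0.32546$)
$V = - \frac{64}{27}$ ($V = \left(-2 + \frac{4}{6}\right)^{3} = \left(-2 + 4 \cdot \frac{1}{6}\right)^{3} = \left(-2 + \frac{2}{3}\right)^{3} = \left(- \frac{4}{3}\right)^{3} = - \frac{64}{27} \approx -2.3704$)
$967 B + V = 967 \cdot \frac{60800}{186813} - \frac{64}{27} = \frac{58793600}{186813} - \frac{64}{27} = \frac{58350784}{186813}$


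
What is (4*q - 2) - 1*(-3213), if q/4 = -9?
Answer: 3067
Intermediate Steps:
q = -36 (q = 4*(-9) = -36)
(4*q - 2) - 1*(-3213) = (4*(-36) - 2) - 1*(-3213) = (-144 - 2) + 3213 = -146 + 3213 = 3067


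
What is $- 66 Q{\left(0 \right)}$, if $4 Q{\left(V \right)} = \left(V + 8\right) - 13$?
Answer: $\frac{165}{2} \approx 82.5$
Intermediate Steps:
$Q{\left(V \right)} = - \frac{5}{4} + \frac{V}{4}$ ($Q{\left(V \right)} = \frac{\left(V + 8\right) - 13}{4} = \frac{\left(8 + V\right) - 13}{4} = \frac{-5 + V}{4} = - \frac{5}{4} + \frac{V}{4}$)
$- 66 Q{\left(0 \right)} = - 66 \left(- \frac{5}{4} + \frac{1}{4} \cdot 0\right) = - 66 \left(- \frac{5}{4} + 0\right) = \left(-66\right) \left(- \frac{5}{4}\right) = \frac{165}{2}$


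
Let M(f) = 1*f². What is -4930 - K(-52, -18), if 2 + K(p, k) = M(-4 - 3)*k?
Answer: -4046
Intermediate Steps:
M(f) = f²
K(p, k) = -2 + 49*k (K(p, k) = -2 + (-4 - 3)²*k = -2 + (-7)²*k = -2 + 49*k)
-4930 - K(-52, -18) = -4930 - (-2 + 49*(-18)) = -4930 - (-2 - 882) = -4930 - 1*(-884) = -4930 + 884 = -4046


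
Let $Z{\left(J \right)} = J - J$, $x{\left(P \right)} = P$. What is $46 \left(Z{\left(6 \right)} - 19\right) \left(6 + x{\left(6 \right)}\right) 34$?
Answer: $-356592$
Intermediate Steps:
$Z{\left(J \right)} = 0$
$46 \left(Z{\left(6 \right)} - 19\right) \left(6 + x{\left(6 \right)}\right) 34 = 46 \left(0 - 19\right) \left(6 + 6\right) 34 = 46 \left(\left(-19\right) 12\right) 34 = 46 \left(-228\right) 34 = \left(-10488\right) 34 = -356592$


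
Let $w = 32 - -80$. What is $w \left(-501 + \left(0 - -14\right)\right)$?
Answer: $-54544$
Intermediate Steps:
$w = 112$ ($w = 32 + 80 = 112$)
$w \left(-501 + \left(0 - -14\right)\right) = 112 \left(-501 + \left(0 - -14\right)\right) = 112 \left(-501 + \left(0 + 14\right)\right) = 112 \left(-501 + 14\right) = 112 \left(-487\right) = -54544$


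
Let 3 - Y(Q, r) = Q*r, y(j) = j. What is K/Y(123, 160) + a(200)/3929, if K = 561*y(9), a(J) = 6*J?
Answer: 1258293/25770311 ≈ 0.048827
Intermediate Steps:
K = 5049 (K = 561*9 = 5049)
Y(Q, r) = 3 - Q*r
K/Y(123, 160) + a(200)/3929 = 5049/(3 - 1*123*160) + (6*200)/3929 = 5049/(3 - 19680) + 1200*(1/3929) = 5049/(-19677) + 1200/3929 = 5049*(-1/19677) + 1200/3929 = -1683/6559 + 1200/3929 = 1258293/25770311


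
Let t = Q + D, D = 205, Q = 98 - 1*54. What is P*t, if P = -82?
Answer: -20418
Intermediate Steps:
Q = 44 (Q = 98 - 54 = 44)
t = 249 (t = 44 + 205 = 249)
P*t = -82*249 = -20418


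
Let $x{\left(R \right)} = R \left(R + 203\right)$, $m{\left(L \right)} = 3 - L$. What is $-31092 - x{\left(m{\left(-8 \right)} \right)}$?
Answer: $-33446$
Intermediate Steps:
$x{\left(R \right)} = R \left(203 + R\right)$
$-31092 - x{\left(m{\left(-8 \right)} \right)} = -31092 - \left(3 - -8\right) \left(203 + \left(3 - -8\right)\right) = -31092 - \left(3 + 8\right) \left(203 + \left(3 + 8\right)\right) = -31092 - 11 \left(203 + 11\right) = -31092 - 11 \cdot 214 = -31092 - 2354 = -33446$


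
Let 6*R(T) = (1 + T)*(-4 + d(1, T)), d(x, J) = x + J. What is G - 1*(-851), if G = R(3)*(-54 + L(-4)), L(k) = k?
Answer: 851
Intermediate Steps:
d(x, J) = J + x
R(T) = (1 + T)*(-3 + T)/6 (R(T) = ((1 + T)*(-4 + (T + 1)))/6 = ((1 + T)*(-4 + (1 + T)))/6 = ((1 + T)*(-3 + T))/6 = (1 + T)*(-3 + T)/6)
G = 0 (G = (-½ - ⅓*3 + (⅙)*3²)*(-54 - 4) = (-½ - 1 + (⅙)*9)*(-58) = (-½ - 1 + 3/2)*(-58) = 0*(-58) = 0)
G - 1*(-851) = 0 - 1*(-851) = 0 + 851 = 851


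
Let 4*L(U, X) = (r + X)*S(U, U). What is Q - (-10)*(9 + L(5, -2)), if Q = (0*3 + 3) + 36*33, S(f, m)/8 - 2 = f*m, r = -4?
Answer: -1959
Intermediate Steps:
S(f, m) = 16 + 8*f*m (S(f, m) = 16 + 8*(f*m) = 16 + 8*f*m)
L(U, X) = (-4 + X)*(16 + 8*U**2)/4 (L(U, X) = ((-4 + X)*(16 + 8*U*U))/4 = ((-4 + X)*(16 + 8*U**2))/4 = (-4 + X)*(16 + 8*U**2)/4)
Q = 1191 (Q = (0 + 3) + 1188 = 3 + 1188 = 1191)
Q - (-10)*(9 + L(5, -2)) = 1191 - (-10)*(9 + 2*(-4 - 2)*(2 + 5**2)) = 1191 - (-10)*(9 + 2*(-6)*(2 + 25)) = 1191 - (-10)*(9 + 2*(-6)*27) = 1191 - (-10)*(9 - 324) = 1191 - (-10)*(-315) = 1191 - 1*3150 = 1191 - 3150 = -1959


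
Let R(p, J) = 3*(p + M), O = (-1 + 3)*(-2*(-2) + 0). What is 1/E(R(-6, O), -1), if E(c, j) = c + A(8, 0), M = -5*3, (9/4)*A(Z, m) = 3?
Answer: -3/185 ≈ -0.016216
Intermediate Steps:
A(Z, m) = 4/3 (A(Z, m) = (4/9)*3 = 4/3)
O = 8 (O = 2*(4 + 0) = 2*4 = 8)
M = -15
R(p, J) = -45 + 3*p (R(p, J) = 3*(p - 15) = 3*(-15 + p) = -45 + 3*p)
E(c, j) = 4/3 + c (E(c, j) = c + 4/3 = 4/3 + c)
1/E(R(-6, O), -1) = 1/(4/3 + (-45 + 3*(-6))) = 1/(4/3 + (-45 - 18)) = 1/(4/3 - 63) = 1/(-185/3) = -3/185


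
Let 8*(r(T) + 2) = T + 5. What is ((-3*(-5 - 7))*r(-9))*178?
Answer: -16020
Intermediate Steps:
r(T) = -11/8 + T/8 (r(T) = -2 + (T + 5)/8 = -2 + (5 + T)/8 = -2 + (5/8 + T/8) = -11/8 + T/8)
((-3*(-5 - 7))*r(-9))*178 = ((-3*(-5 - 7))*(-11/8 + (⅛)*(-9)))*178 = ((-3*(-12))*(-11/8 - 9/8))*178 = (36*(-5/2))*178 = -90*178 = -16020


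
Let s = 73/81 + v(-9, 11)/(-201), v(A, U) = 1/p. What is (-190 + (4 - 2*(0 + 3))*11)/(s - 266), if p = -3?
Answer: 575262/719341 ≈ 0.79971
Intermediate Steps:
v(A, U) = -1/3 (v(A, U) = 1/(-3) = -1/3)
s = 4900/5427 (s = 73/81 - 1/3/(-201) = 73*(1/81) - 1/3*(-1/201) = 73/81 + 1/603 = 4900/5427 ≈ 0.90289)
(-190 + (4 - 2*(0 + 3))*11)/(s - 266) = (-190 + (4 - 2*(0 + 3))*11)/(4900/5427 - 266) = (-190 + (4 - 2*3)*11)/(-1438682/5427) = (-190 + (4 - 6)*11)*(-5427/1438682) = (-190 - 2*11)*(-5427/1438682) = (-190 - 22)*(-5427/1438682) = -212*(-5427/1438682) = 575262/719341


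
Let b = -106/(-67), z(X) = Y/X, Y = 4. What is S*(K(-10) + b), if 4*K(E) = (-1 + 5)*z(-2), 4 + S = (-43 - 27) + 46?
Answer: 784/67 ≈ 11.701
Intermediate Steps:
S = -28 (S = -4 + ((-43 - 27) + 46) = -4 + (-70 + 46) = -4 - 24 = -28)
z(X) = 4/X
b = 106/67 (b = -106*(-1/67) = 106/67 ≈ 1.5821)
K(E) = -2 (K(E) = ((-1 + 5)*(4/(-2)))/4 = (4*(4*(-½)))/4 = (4*(-2))/4 = (¼)*(-8) = -2)
S*(K(-10) + b) = -28*(-2 + 106/67) = -28*(-28/67) = 784/67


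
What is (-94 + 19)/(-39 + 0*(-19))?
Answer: 25/13 ≈ 1.9231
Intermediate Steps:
(-94 + 19)/(-39 + 0*(-19)) = -75/(-39 + 0) = -75/(-39) = -75*(-1/39) = 25/13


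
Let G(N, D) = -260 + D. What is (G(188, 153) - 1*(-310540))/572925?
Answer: 310433/572925 ≈ 0.54184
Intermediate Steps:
(G(188, 153) - 1*(-310540))/572925 = ((-260 + 153) - 1*(-310540))/572925 = (-107 + 310540)*(1/572925) = 310433*(1/572925) = 310433/572925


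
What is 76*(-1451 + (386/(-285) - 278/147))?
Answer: -27078052/245 ≈ -1.1052e+5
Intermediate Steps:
76*(-1451 + (386/(-285) - 278/147)) = 76*(-1451 + (386*(-1/285) - 278*1/147)) = 76*(-1451 + (-386/285 - 278/147)) = 76*(-1451 - 15108/4655) = 76*(-6769513/4655) = -27078052/245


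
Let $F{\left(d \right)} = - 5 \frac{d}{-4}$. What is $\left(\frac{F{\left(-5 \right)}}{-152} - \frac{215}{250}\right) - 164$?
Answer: $- \frac{2505247}{15200} \approx -164.82$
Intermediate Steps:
$F{\left(d \right)} = \frac{5 d}{4}$ ($F{\left(d \right)} = - 5 d \left(- \frac{1}{4}\right) = - 5 \left(- \frac{d}{4}\right) = \frac{5 d}{4}$)
$\left(\frac{F{\left(-5 \right)}}{-152} - \frac{215}{250}\right) - 164 = \left(\frac{\frac{5}{4} \left(-5\right)}{-152} - \frac{215}{250}\right) - 164 = \left(\left(- \frac{25}{4}\right) \left(- \frac{1}{152}\right) - \frac{43}{50}\right) - 164 = \left(\frac{25}{608} - \frac{43}{50}\right) - 164 = - \frac{12447}{15200} - 164 = - \frac{2505247}{15200}$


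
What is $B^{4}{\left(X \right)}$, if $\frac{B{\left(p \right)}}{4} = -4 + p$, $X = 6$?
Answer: $4096$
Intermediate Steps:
$B{\left(p \right)} = -16 + 4 p$ ($B{\left(p \right)} = 4 \left(-4 + p\right) = -16 + 4 p$)
$B^{4}{\left(X \right)} = \left(-16 + 4 \cdot 6\right)^{4} = \left(-16 + 24\right)^{4} = 8^{4} = 4096$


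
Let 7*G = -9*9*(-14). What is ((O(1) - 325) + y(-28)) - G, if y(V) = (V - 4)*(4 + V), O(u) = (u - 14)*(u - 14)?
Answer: 450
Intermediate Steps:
G = 162 (G = (-9*9*(-14))/7 = (-81*(-14))/7 = (1/7)*1134 = 162)
O(u) = (-14 + u)**2 (O(u) = (-14 + u)*(-14 + u) = (-14 + u)**2)
y(V) = (-4 + V)*(4 + V)
((O(1) - 325) + y(-28)) - G = (((-14 + 1)**2 - 325) + (-16 + (-28)**2)) - 1*162 = (((-13)**2 - 325) + (-16 + 784)) - 162 = ((169 - 325) + 768) - 162 = (-156 + 768) - 162 = 612 - 162 = 450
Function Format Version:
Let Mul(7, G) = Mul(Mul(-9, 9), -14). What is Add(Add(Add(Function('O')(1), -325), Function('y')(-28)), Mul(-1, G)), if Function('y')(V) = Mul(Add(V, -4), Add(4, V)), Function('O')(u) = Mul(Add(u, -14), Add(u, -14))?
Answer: 450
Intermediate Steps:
G = 162 (G = Mul(Rational(1, 7), Mul(Mul(-9, 9), -14)) = Mul(Rational(1, 7), Mul(-81, -14)) = Mul(Rational(1, 7), 1134) = 162)
Function('O')(u) = Pow(Add(-14, u), 2) (Function('O')(u) = Mul(Add(-14, u), Add(-14, u)) = Pow(Add(-14, u), 2))
Function('y')(V) = Mul(Add(-4, V), Add(4, V))
Add(Add(Add(Function('O')(1), -325), Function('y')(-28)), Mul(-1, G)) = Add(Add(Add(Pow(Add(-14, 1), 2), -325), Add(-16, Pow(-28, 2))), Mul(-1, 162)) = Add(Add(Add(Pow(-13, 2), -325), Add(-16, 784)), -162) = Add(Add(Add(169, -325), 768), -162) = Add(Add(-156, 768), -162) = Add(612, -162) = 450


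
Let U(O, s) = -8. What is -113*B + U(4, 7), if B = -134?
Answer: 15134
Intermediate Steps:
-113*B + U(4, 7) = -113*(-134) - 8 = 15142 - 8 = 15134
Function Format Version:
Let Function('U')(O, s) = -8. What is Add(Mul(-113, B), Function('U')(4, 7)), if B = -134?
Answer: 15134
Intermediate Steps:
Add(Mul(-113, B), Function('U')(4, 7)) = Add(Mul(-113, -134), -8) = Add(15142, -8) = 15134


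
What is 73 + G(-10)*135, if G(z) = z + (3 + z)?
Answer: -2222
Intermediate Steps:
G(z) = 3 + 2*z
73 + G(-10)*135 = 73 + (3 + 2*(-10))*135 = 73 + (3 - 20)*135 = 73 - 17*135 = 73 - 2295 = -2222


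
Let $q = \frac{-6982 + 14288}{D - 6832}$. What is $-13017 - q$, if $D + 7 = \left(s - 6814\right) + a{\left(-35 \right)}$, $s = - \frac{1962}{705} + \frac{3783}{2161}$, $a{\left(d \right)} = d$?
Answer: $- \frac{90487476840563}{6951769769} \approx -13016.0$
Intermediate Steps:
$s = - \frac{524289}{507835}$ ($s = \left(-1962\right) \frac{1}{705} + 3783 \cdot \frac{1}{2161} = - \frac{654}{235} + \frac{3783}{2161} = - \frac{524289}{507835} \approx -1.0324$)
$D = - \frac{3482241049}{507835}$ ($D = -7 - \frac{3478686204}{507835} = - \frac{3482241049}{507835} \approx -6857.0$)
$q = - \frac{3710242510}{6951769769}$ ($q = \frac{-6982 + 14288}{- \frac{3482241049}{507835} - 6832} = \frac{7306}{- \frac{6951769769}{507835}} = 7306 \left(- \frac{507835}{6951769769}\right) = - \frac{3710242510}{6951769769} \approx -0.53371$)
$-13017 - q = -13017 - - \frac{3710242510}{6951769769} = -13017 + \frac{3710242510}{6951769769} = - \frac{90487476840563}{6951769769}$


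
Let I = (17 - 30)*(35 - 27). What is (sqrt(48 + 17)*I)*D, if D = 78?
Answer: -8112*sqrt(65) ≈ -65401.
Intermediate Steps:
I = -104 (I = -13*8 = -104)
(sqrt(48 + 17)*I)*D = (sqrt(48 + 17)*(-104))*78 = (sqrt(65)*(-104))*78 = -104*sqrt(65)*78 = -8112*sqrt(65)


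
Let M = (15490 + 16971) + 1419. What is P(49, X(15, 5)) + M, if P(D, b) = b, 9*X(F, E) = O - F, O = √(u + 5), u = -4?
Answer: 304906/9 ≈ 33878.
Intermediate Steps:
O = 1 (O = √(-4 + 5) = √1 = 1)
X(F, E) = ⅑ - F/9 (X(F, E) = (1 - F)/9 = ⅑ - F/9)
M = 33880 (M = 32461 + 1419 = 33880)
P(49, X(15, 5)) + M = (⅑ - ⅑*15) + 33880 = (⅑ - 5/3) + 33880 = -14/9 + 33880 = 304906/9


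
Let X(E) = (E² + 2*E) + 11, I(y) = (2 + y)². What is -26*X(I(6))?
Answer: -110110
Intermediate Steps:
X(E) = 11 + E² + 2*E
-26*X(I(6)) = -26*(11 + ((2 + 6)²)² + 2*(2 + 6)²) = -26*(11 + (8²)² + 2*8²) = -26*(11 + 64² + 2*64) = -26*(11 + 4096 + 128) = -26*4235 = -110110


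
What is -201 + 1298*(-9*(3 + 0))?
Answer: -35247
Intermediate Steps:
-201 + 1298*(-9*(3 + 0)) = -201 + 1298*(-9*3) = -201 + 1298*(-27) = -201 - 35046 = -35247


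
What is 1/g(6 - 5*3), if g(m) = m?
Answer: -⅑ ≈ -0.11111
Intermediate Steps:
1/g(6 - 5*3) = 1/(6 - 5*3) = 1/(6 - 15) = 1/(-9) = -⅑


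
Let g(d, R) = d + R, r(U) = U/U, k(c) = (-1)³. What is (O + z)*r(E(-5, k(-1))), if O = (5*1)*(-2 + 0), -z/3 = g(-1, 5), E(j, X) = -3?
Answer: -22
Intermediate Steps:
k(c) = -1
r(U) = 1
g(d, R) = R + d
z = -12 (z = -3*(5 - 1) = -3*4 = -12)
O = -10 (O = 5*(-2) = -10)
(O + z)*r(E(-5, k(-1))) = (-10 - 12)*1 = -22*1 = -22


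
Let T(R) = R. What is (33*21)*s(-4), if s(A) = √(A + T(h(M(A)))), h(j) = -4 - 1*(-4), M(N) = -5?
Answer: 1386*I ≈ 1386.0*I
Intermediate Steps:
h(j) = 0 (h(j) = -4 + 4 = 0)
s(A) = √A (s(A) = √(A + 0) = √A)
(33*21)*s(-4) = (33*21)*√(-4) = 693*(2*I) = 1386*I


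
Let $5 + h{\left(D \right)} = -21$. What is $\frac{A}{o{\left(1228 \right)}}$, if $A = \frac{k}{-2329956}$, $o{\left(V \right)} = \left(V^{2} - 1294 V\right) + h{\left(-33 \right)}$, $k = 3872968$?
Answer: $\frac{484121}{23612356593} \approx 2.0503 \cdot 10^{-5}$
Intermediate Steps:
$h{\left(D \right)} = -26$ ($h{\left(D \right)} = -5 - 21 = -26$)
$o{\left(V \right)} = -26 + V^{2} - 1294 V$ ($o{\left(V \right)} = \left(V^{2} - 1294 V\right) - 26 = -26 + V^{2} - 1294 V$)
$A = - \frac{968242}{582489}$ ($A = \frac{3872968}{-2329956} = 3872968 \left(- \frac{1}{2329956}\right) = - \frac{968242}{582489} \approx -1.6622$)
$\frac{A}{o{\left(1228 \right)}} = - \frac{968242}{582489 \left(-26 + 1228^{2} - 1589032\right)} = - \frac{968242}{582489 \left(-26 + 1507984 - 1589032\right)} = - \frac{968242}{582489 \left(-81074\right)} = \left(- \frac{968242}{582489}\right) \left(- \frac{1}{81074}\right) = \frac{484121}{23612356593}$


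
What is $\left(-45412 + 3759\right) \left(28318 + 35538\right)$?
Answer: $-2659793968$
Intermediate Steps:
$\left(-45412 + 3759\right) \left(28318 + 35538\right) = \left(-41653\right) 63856 = -2659793968$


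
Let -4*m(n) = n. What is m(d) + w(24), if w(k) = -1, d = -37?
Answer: 33/4 ≈ 8.2500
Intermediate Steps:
m(n) = -n/4
m(d) + w(24) = -1/4*(-37) - 1 = 37/4 - 1 = 33/4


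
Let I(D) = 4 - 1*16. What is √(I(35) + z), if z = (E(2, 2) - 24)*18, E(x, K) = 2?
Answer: 2*I*√102 ≈ 20.199*I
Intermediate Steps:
I(D) = -12 (I(D) = 4 - 16 = -12)
z = -396 (z = (2 - 24)*18 = -22*18 = -396)
√(I(35) + z) = √(-12 - 396) = √(-408) = 2*I*√102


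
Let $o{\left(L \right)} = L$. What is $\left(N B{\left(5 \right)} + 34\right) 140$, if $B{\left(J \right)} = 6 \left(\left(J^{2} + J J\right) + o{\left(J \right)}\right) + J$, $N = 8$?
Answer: $379960$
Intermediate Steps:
$B{\left(J \right)} = 7 J + 12 J^{2}$ ($B{\left(J \right)} = 6 \left(\left(J^{2} + J J\right) + J\right) + J = 6 \left(\left(J^{2} + J^{2}\right) + J\right) + J = 6 \left(2 J^{2} + J\right) + J = 6 \left(J + 2 J^{2}\right) + J = \left(6 J + 12 J^{2}\right) + J = 7 J + 12 J^{2}$)
$\left(N B{\left(5 \right)} + 34\right) 140 = \left(8 \cdot 5 \left(7 + 12 \cdot 5\right) + 34\right) 140 = \left(8 \cdot 5 \left(7 + 60\right) + 34\right) 140 = \left(8 \cdot 5 \cdot 67 + 34\right) 140 = \left(8 \cdot 335 + 34\right) 140 = \left(2680 + 34\right) 140 = 2714 \cdot 140 = 379960$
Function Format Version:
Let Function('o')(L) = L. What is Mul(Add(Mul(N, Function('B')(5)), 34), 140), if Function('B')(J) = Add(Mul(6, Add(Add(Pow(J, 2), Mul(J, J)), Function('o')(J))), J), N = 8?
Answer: 379960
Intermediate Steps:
Function('B')(J) = Add(Mul(7, J), Mul(12, Pow(J, 2))) (Function('B')(J) = Add(Mul(6, Add(Add(Pow(J, 2), Mul(J, J)), J)), J) = Add(Mul(6, Add(Add(Pow(J, 2), Pow(J, 2)), J)), J) = Add(Mul(6, Add(Mul(2, Pow(J, 2)), J)), J) = Add(Mul(6, Add(J, Mul(2, Pow(J, 2)))), J) = Add(Add(Mul(6, J), Mul(12, Pow(J, 2))), J) = Add(Mul(7, J), Mul(12, Pow(J, 2))))
Mul(Add(Mul(N, Function('B')(5)), 34), 140) = Mul(Add(Mul(8, Mul(5, Add(7, Mul(12, 5)))), 34), 140) = Mul(Add(Mul(8, Mul(5, Add(7, 60))), 34), 140) = Mul(Add(Mul(8, Mul(5, 67)), 34), 140) = Mul(Add(Mul(8, 335), 34), 140) = Mul(Add(2680, 34), 140) = Mul(2714, 140) = 379960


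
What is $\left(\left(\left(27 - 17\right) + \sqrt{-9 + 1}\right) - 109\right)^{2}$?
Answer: $9793 - 396 i \sqrt{2} \approx 9793.0 - 560.03 i$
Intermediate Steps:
$\left(\left(\left(27 - 17\right) + \sqrt{-9 + 1}\right) - 109\right)^{2} = \left(\left(10 + \sqrt{-8}\right) - 109\right)^{2} = \left(\left(10 + 2 i \sqrt{2}\right) - 109\right)^{2} = \left(-99 + 2 i \sqrt{2}\right)^{2}$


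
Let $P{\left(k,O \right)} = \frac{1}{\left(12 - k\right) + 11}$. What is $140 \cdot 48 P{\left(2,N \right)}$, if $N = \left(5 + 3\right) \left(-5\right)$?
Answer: $320$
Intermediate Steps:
$N = -40$ ($N = 8 \left(-5\right) = -40$)
$P{\left(k,O \right)} = \frac{1}{23 - k}$
$140 \cdot 48 P{\left(2,N \right)} = 140 \cdot 48 \left(- \frac{1}{-23 + 2}\right) = 6720 \left(- \frac{1}{-21}\right) = 6720 \left(\left(-1\right) \left(- \frac{1}{21}\right)\right) = 6720 \cdot \frac{1}{21} = 320$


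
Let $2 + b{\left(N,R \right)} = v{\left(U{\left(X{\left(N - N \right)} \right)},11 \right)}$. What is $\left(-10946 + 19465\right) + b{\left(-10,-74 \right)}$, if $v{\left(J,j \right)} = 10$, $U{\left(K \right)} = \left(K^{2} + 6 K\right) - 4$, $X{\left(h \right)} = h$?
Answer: $8527$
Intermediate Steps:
$U{\left(K \right)} = -4 + K^{2} + 6 K$
$b{\left(N,R \right)} = 8$ ($b{\left(N,R \right)} = -2 + 10 = 8$)
$\left(-10946 + 19465\right) + b{\left(-10,-74 \right)} = \left(-10946 + 19465\right) + 8 = 8519 + 8 = 8527$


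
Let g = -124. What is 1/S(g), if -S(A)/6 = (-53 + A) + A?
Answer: 1/1806 ≈ 0.00055371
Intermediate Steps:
S(A) = 318 - 12*A (S(A) = -6*((-53 + A) + A) = -6*(-53 + 2*A) = 318 - 12*A)
1/S(g) = 1/(318 - 12*(-124)) = 1/(318 + 1488) = 1/1806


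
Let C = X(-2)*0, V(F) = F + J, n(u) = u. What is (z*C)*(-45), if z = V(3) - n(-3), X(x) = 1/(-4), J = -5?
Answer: 0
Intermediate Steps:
X(x) = -¼
V(F) = -5 + F (V(F) = F - 5 = -5 + F)
z = 1 (z = (-5 + 3) - 1*(-3) = -2 + 3 = 1)
C = 0 (C = -¼*0 = 0)
(z*C)*(-45) = (1*0)*(-45) = 0*(-45) = 0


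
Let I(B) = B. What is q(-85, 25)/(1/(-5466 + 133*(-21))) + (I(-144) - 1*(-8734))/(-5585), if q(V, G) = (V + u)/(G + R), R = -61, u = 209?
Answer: 95322977/3351 ≈ 28446.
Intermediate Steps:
q(V, G) = (209 + V)/(-61 + G) (q(V, G) = (V + 209)/(G - 61) = (209 + V)/(-61 + G))
q(-85, 25)/(1/(-5466 + 133*(-21))) + (I(-144) - 1*(-8734))/(-5585) = ((209 - 85)/(-61 + 25))/(1/(-5466 + 133*(-21))) + (-144 - 1*(-8734))/(-5585) = (124/(-36))/(1/(-5466 - 2793)) + (-144 + 8734)*(-1/5585) = (-1/36*124)/(1/(-8259)) + 8590*(-1/5585) = -31/(9*(-1/8259)) - 1718/1117 = -31/9*(-8259) - 1718/1117 = 85343/3 - 1718/1117 = 95322977/3351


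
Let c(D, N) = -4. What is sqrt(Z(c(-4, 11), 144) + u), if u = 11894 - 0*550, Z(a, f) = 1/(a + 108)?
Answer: sqrt(32161402)/52 ≈ 109.06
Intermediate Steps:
Z(a, f) = 1/(108 + a)
u = 11894 (u = 11894 - 1*0 = 11894 + 0 = 11894)
sqrt(Z(c(-4, 11), 144) + u) = sqrt(1/(108 - 4) + 11894) = sqrt(1/104 + 11894) = sqrt(1236977/104) = sqrt(32161402)/52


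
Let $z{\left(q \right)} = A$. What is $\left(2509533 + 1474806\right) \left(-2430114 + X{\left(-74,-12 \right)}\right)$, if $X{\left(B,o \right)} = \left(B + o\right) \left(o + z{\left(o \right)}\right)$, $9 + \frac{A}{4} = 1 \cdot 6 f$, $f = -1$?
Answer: $-9657726957558$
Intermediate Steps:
$A = -60$ ($A = -36 + 4 \cdot 1 \cdot 6 \left(-1\right) = -36 + 4 \cdot 6 \left(-1\right) = -36 + 4 \left(-6\right) = -36 - 24 = -60$)
$z{\left(q \right)} = -60$
$X{\left(B,o \right)} = \left(-60 + o\right) \left(B + o\right)$ ($X{\left(B,o \right)} = \left(B + o\right) \left(o - 60\right) = \left(B + o\right) \left(-60 + o\right) = \left(-60 + o\right) \left(B + o\right)$)
$\left(2509533 + 1474806\right) \left(-2430114 + X{\left(-74,-12 \right)}\right) = \left(2509533 + 1474806\right) \left(-2430114 - \left(-6048 - 144\right)\right) = 3984339 \left(-2430114 + \left(144 + 4440 + 720 + 888\right)\right) = 3984339 \left(-2430114 + 6192\right) = 3984339 \left(-2423922\right) = -9657726957558$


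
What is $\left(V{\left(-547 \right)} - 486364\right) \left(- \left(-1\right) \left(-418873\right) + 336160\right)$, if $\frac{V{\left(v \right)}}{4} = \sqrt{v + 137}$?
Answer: $40228625532 - 330852 i \sqrt{410} \approx 4.0229 \cdot 10^{10} - 6.6992 \cdot 10^{6} i$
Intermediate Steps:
$V{\left(v \right)} = 4 \sqrt{137 + v}$ ($V{\left(v \right)} = 4 \sqrt{v + 137} = 4 \sqrt{137 + v}$)
$\left(V{\left(-547 \right)} - 486364\right) \left(- \left(-1\right) \left(-418873\right) + 336160\right) = \left(4 \sqrt{137 - 547} - 486364\right) \left(- \left(-1\right) \left(-418873\right) + 336160\right) = \left(4 \sqrt{-410} - 486364\right) \left(\left(-1\right) 418873 + 336160\right) = \left(4 i \sqrt{410} - 486364\right) \left(-418873 + 336160\right) = \left(4 i \sqrt{410} - 486364\right) \left(-82713\right) = \left(-486364 + 4 i \sqrt{410}\right) \left(-82713\right) = 40228625532 - 330852 i \sqrt{410}$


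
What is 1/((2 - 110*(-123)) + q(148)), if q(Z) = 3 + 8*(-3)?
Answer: 1/13511 ≈ 7.4014e-5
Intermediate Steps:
q(Z) = -21 (q(Z) = 3 - 24 = -21)
1/((2 - 110*(-123)) + q(148)) = 1/((2 - 110*(-123)) - 21) = 1/((2 + 13530) - 21) = 1/(13532 - 21) = 1/13511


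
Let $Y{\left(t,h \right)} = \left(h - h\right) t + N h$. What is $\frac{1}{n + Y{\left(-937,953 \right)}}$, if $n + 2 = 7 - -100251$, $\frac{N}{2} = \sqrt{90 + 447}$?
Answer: $\frac{25064}{2025108151} - \frac{953 \sqrt{537}}{4050216302} \approx 6.924 \cdot 10^{-6}$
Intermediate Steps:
$N = 2 \sqrt{537}$ ($N = 2 \sqrt{90 + 447} = 2 \sqrt{537} \approx 46.346$)
$Y{\left(t,h \right)} = 2 h \sqrt{537}$ ($Y{\left(t,h \right)} = \left(h - h\right) t + 2 \sqrt{537} h = 0 t + 2 h \sqrt{537} = 0 + 2 h \sqrt{537} = 2 h \sqrt{537}$)
$n = 100256$ ($n = -2 + \left(7 - -100251\right) = -2 + \left(7 + 100251\right) = -2 + 100258 = 100256$)
$\frac{1}{n + Y{\left(-937,953 \right)}} = \frac{1}{100256 + 2 \cdot 953 \sqrt{537}} = \frac{1}{100256 + 1906 \sqrt{537}}$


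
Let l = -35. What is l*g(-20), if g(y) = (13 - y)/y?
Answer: 231/4 ≈ 57.750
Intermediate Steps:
g(y) = (13 - y)/y
l*g(-20) = -35*(13 - 1*(-20))/(-20) = -(-7)*(13 + 20)/4 = -(-7)*33/4 = -35*(-33/20) = 231/4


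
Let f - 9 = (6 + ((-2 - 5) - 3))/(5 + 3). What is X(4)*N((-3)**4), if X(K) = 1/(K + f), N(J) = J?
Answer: 162/25 ≈ 6.4800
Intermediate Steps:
f = 17/2 (f = 9 + (6 + ((-2 - 5) - 3))/(5 + 3) = 9 + (6 + (-7 - 3))/8 = 9 + (6 - 10)*(1/8) = 9 - 4*1/8 = 9 - 1/2 = 17/2 ≈ 8.5000)
X(K) = 1/(17/2 + K) (X(K) = 1/(K + 17/2) = 1/(17/2 + K))
X(4)*N((-3)**4) = (2/(17 + 2*4))*(-3)**4 = (2/(17 + 8))*81 = (2/25)*81 = 162/25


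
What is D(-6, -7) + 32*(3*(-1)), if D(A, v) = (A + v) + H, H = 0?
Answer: -109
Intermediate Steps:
D(A, v) = A + v (D(A, v) = (A + v) + 0 = A + v)
D(-6, -7) + 32*(3*(-1)) = (-6 - 7) + 32*(3*(-1)) = -13 + 32*(-3) = -13 - 96 = -109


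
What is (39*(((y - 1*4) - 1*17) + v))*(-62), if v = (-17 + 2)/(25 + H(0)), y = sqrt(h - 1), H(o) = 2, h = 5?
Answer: 141856/3 ≈ 47285.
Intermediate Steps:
y = 2 (y = sqrt(5 - 1) = sqrt(4) = 2)
v = -5/9 (v = (-17 + 2)/(25 + 2) = -15/27 = -15*1/27 = -5/9 ≈ -0.55556)
(39*(((y - 1*4) - 1*17) + v))*(-62) = (39*(((2 - 1*4) - 1*17) - 5/9))*(-62) = (39*(((2 - 4) - 17) - 5/9))*(-62) = (39*((-2 - 17) - 5/9))*(-62) = (39*(-19 - 5/9))*(-62) = (39*(-176/9))*(-62) = -2288/3*(-62) = 141856/3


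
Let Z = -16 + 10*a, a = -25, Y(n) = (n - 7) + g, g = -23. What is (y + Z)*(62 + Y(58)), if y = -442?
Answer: -63720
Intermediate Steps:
Y(n) = -30 + n (Y(n) = (n - 7) - 23 = (-7 + n) - 23 = -30 + n)
Z = -266 (Z = -16 + 10*(-25) = -16 - 250 = -266)
(y + Z)*(62 + Y(58)) = (-442 - 266)*(62 + (-30 + 58)) = -708*(62 + 28) = -708*90 = -63720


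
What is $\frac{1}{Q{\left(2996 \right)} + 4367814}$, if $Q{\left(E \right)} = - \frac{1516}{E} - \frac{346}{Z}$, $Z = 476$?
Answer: $\frac{25466}{111230719927} \approx 2.2895 \cdot 10^{-7}$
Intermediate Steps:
$Q{\left(E \right)} = - \frac{173}{238} - \frac{1516}{E}$ ($Q{\left(E \right)} = - \frac{1516}{E} - \frac{346}{476} = - \frac{1516}{E} - \frac{173}{238} = - \frac{173}{238} - \frac{1516}{E}$)
$\frac{1}{Q{\left(2996 \right)} + 4367814} = \frac{1}{\left(- \frac{173}{238} - \frac{1516}{2996}\right) + 4367814} = \frac{1}{\left(- \frac{173}{238} - \frac{379}{749}\right) + 4367814} = \frac{1}{- \frac{31397}{25466} + 4367814} = \frac{1}{\frac{111230719927}{25466}} = \frac{25466}{111230719927}$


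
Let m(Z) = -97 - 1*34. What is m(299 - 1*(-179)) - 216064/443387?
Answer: -58299761/443387 ≈ -131.49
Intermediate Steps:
m(Z) = -131 (m(Z) = -97 - 34 = -131)
m(299 - 1*(-179)) - 216064/443387 = -131 - 216064/443387 = -58299761/443387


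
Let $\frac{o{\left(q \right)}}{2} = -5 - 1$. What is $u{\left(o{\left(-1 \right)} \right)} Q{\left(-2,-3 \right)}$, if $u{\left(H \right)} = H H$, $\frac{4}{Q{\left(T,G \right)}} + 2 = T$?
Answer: $-144$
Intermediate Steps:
$o{\left(q \right)} = -12$ ($o{\left(q \right)} = 2 \left(-5 - 1\right) = 2 \left(-6\right) = -12$)
$Q{\left(T,G \right)} = \frac{4}{-2 + T}$
$u{\left(H \right)} = H^{2}$
$u{\left(o{\left(-1 \right)} \right)} Q{\left(-2,-3 \right)} = \left(-12\right)^{2} \frac{4}{-2 - 2} = 144 \frac{4}{-4} = 144 \cdot 4 \left(- \frac{1}{4}\right) = 144 \left(-1\right) = -144$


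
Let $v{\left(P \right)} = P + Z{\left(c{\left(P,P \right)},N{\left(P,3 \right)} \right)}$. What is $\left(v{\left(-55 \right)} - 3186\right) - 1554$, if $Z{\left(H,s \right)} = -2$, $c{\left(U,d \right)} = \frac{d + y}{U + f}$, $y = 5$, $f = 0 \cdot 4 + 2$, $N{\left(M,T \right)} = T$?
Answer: $-4797$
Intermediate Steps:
$f = 2$ ($f = 0 + 2 = 2$)
$c{\left(U,d \right)} = \frac{5 + d}{2 + U}$ ($c{\left(U,d \right)} = \frac{d + 5}{U + 2} = \frac{5 + d}{2 + U}$)
$v{\left(P \right)} = -2 + P$ ($v{\left(P \right)} = P - 2 = -2 + P$)
$\left(v{\left(-55 \right)} - 3186\right) - 1554 = \left(\left(-2 - 55\right) - 3186\right) - 1554 = \left(-57 - 3186\right) - 1554 = -3243 - 1554 = -4797$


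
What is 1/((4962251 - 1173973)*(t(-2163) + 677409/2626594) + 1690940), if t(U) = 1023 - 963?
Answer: 1313297/302011861188991 ≈ 4.3485e-9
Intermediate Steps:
t(U) = 60
1/((4962251 - 1173973)*(t(-2163) + 677409/2626594) + 1690940) = 1/((4962251 - 1173973)*(60 + 677409/2626594) + 1690940) = 1/(3788278*(60 + 677409*(1/2626594)) + 1690940) = 1/(3788278*(60 + 677409/2626594) + 1690940) = 1/(3788278*(158273049/2626594) + 1690940) = 1/(299791154759811/1313297 + 1690940) = 1/(302011861188991/1313297) = 1313297/302011861188991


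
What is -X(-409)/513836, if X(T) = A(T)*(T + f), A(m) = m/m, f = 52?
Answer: 357/513836 ≈ 0.00069477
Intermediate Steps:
A(m) = 1
X(T) = 52 + T (X(T) = 1*(T + 52) = 1*(52 + T) = 52 + T)
-X(-409)/513836 = -(52 - 409)/513836 = -(-357)/513836 = -1*(-357/513836) = 357/513836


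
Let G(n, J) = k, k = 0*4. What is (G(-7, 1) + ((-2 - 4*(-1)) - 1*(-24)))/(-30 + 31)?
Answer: 26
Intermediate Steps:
k = 0
G(n, J) = 0
(G(-7, 1) + ((-2 - 4*(-1)) - 1*(-24)))/(-30 + 31) = (0 + ((-2 - 4*(-1)) - 1*(-24)))/(-30 + 31) = (0 + ((-2 + 4) + 24))/1 = 1*(0 + (2 + 24)) = 1*(0 + 26) = 1*26 = 26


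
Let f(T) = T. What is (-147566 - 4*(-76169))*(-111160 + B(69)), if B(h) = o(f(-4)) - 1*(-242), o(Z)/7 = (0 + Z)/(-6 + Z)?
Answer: -17425887072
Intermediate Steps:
o(Z) = 7*Z/(-6 + Z) (o(Z) = 7*((0 + Z)/(-6 + Z)) = 7*(Z/(-6 + Z)) = 7*Z/(-6 + Z))
B(h) = 1224/5 (B(h) = 7*(-4)/(-6 - 4) - 1*(-242) = 7*(-4)/(-10) + 242 = 7*(-4)*(-1/10) + 242 = 14/5 + 242 = 1224/5)
(-147566 - 4*(-76169))*(-111160 + B(69)) = (-147566 - 4*(-76169))*(-111160 + 1224/5) = (-147566 + 304676)*(-554576/5) = 157110*(-554576/5) = -17425887072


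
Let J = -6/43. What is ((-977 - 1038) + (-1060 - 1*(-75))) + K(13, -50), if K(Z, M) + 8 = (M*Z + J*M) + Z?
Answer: -156435/43 ≈ -3638.0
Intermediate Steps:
J = -6/43 (J = -6*1/43 = -6/43 ≈ -0.13953)
K(Z, M) = -8 + Z - 6*M/43 + M*Z (K(Z, M) = -8 + ((M*Z - 6*M/43) + Z) = -8 + ((-6*M/43 + M*Z) + Z) = -8 + (Z - 6*M/43 + M*Z) = -8 + Z - 6*M/43 + M*Z)
((-977 - 1038) + (-1060 - 1*(-75))) + K(13, -50) = ((-977 - 1038) + (-1060 - 1*(-75))) + (-8 + 13 - 6/43*(-50) - 50*13) = (-2015 + (-1060 + 75)) + (-8 + 13 + 300/43 - 650) = (-2015 - 985) - 27435/43 = -3000 - 27435/43 = -156435/43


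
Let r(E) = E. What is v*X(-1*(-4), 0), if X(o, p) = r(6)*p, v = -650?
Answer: 0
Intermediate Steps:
X(o, p) = 6*p
v*X(-1*(-4), 0) = -3900*0 = -650*0 = 0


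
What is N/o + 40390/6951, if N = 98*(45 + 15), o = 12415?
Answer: 15494678/2465619 ≈ 6.2843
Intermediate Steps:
N = 5880 (N = 98*60 = 5880)
N/o + 40390/6951 = 5880/12415 + 40390/6951 = 5880*(1/12415) + 40390*(1/6951) = 1176/2483 + 5770/993 = 15494678/2465619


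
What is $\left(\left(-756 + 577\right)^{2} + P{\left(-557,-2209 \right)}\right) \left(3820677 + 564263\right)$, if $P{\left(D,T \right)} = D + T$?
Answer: $128369118500$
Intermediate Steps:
$\left(\left(-756 + 577\right)^{2} + P{\left(-557,-2209 \right)}\right) \left(3820677 + 564263\right) = \left(\left(-756 + 577\right)^{2} - 2766\right) \left(3820677 + 564263\right) = \left(\left(-179\right)^{2} - 2766\right) 4384940 = \left(32041 - 2766\right) 4384940 = 29275 \cdot 4384940 = 128369118500$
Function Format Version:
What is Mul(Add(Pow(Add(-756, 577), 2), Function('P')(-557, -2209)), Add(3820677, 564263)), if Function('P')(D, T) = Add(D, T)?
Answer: 128369118500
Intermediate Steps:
Mul(Add(Pow(Add(-756, 577), 2), Function('P')(-557, -2209)), Add(3820677, 564263)) = Mul(Add(Pow(Add(-756, 577), 2), Add(-557, -2209)), Add(3820677, 564263)) = Mul(Add(Pow(-179, 2), -2766), 4384940) = Mul(Add(32041, -2766), 4384940) = Mul(29275, 4384940) = 128369118500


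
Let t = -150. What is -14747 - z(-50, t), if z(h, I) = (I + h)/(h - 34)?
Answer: -309737/21 ≈ -14749.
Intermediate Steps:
z(h, I) = (I + h)/(-34 + h)
-14747 - z(-50, t) = -14747 - (-150 - 50)/(-34 - 50) = -14747 - (-200)/(-84) = -14747 - (-1)*(-200)/84 = -14747 - 1*50/21 = -14747 - 50/21 = -309737/21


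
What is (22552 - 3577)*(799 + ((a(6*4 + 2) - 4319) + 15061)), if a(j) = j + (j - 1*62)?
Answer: 218800725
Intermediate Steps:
a(j) = -62 + 2*j (a(j) = j + (j - 62) = j + (-62 + j) = -62 + 2*j)
(22552 - 3577)*(799 + ((a(6*4 + 2) - 4319) + 15061)) = (22552 - 3577)*(799 + (((-62 + 2*(6*4 + 2)) - 4319) + 15061)) = 18975*(799 + (((-62 + 2*(24 + 2)) - 4319) + 15061)) = 18975*(799 + (((-62 + 2*26) - 4319) + 15061)) = 18975*(799 + (((-62 + 52) - 4319) + 15061)) = 18975*(799 + ((-10 - 4319) + 15061)) = 18975*(799 + (-4329 + 15061)) = 18975*(799 + 10732) = 18975*11531 = 218800725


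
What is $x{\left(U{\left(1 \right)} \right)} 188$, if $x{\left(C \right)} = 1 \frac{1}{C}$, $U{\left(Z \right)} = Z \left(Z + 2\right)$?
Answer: $\frac{188}{3} \approx 62.667$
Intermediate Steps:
$U{\left(Z \right)} = Z \left(2 + Z\right)$
$x{\left(C \right)} = \frac{1}{C}$
$x{\left(U{\left(1 \right)} \right)} 188 = \frac{1}{1 \left(2 + 1\right)} 188 = \frac{1}{1 \cdot 3} \cdot 188 = \frac{1}{3} \cdot 188 = \frac{188}{3}$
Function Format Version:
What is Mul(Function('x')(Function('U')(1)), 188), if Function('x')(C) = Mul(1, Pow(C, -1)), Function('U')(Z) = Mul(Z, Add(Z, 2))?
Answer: Rational(188, 3) ≈ 62.667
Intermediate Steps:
Function('U')(Z) = Mul(Z, Add(2, Z))
Function('x')(C) = Pow(C, -1)
Mul(Function('x')(Function('U')(1)), 188) = Mul(Pow(Mul(1, Add(2, 1)), -1), 188) = Mul(Pow(Mul(1, 3), -1), 188) = Mul(Pow(3, -1), 188) = Mul(Rational(1, 3), 188) = Rational(188, 3)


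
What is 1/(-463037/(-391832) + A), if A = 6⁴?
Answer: 391832/508277309 ≈ 0.00077090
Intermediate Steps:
A = 1296
1/(-463037/(-391832) + A) = 1/(-463037/(-391832) + 1296) = 1/(-463037*(-1/391832) + 1296) = 1/(463037/391832 + 1296) = 1/(508277309/391832) = 391832/508277309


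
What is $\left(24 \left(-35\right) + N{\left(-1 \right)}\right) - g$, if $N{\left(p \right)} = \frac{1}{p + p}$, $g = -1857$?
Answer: $\frac{2033}{2} \approx 1016.5$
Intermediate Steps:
$N{\left(p \right)} = \frac{1}{2 p}$
$\left(24 \left(-35\right) + N{\left(-1 \right)}\right) - g = \left(24 \left(-35\right) + \frac{1}{2 \left(-1\right)}\right) - -1857 = \left(-840 + \frac{1}{2} \left(-1\right)\right) + 1857 = \left(-840 - \frac{1}{2}\right) + 1857 = - \frac{1681}{2} + 1857 = \frac{2033}{2}$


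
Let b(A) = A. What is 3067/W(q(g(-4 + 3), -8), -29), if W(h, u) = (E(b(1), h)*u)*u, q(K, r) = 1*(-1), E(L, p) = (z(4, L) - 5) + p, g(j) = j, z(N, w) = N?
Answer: -3067/1682 ≈ -1.8234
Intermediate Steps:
E(L, p) = -1 + p (E(L, p) = (4 - 5) + p = -1 + p)
q(K, r) = -1
W(h, u) = u**2*(-1 + h) (W(h, u) = ((-1 + h)*u)*u = (u*(-1 + h))*u = u**2*(-1 + h))
3067/W(q(g(-4 + 3), -8), -29) = 3067/(((-29)**2*(-1 - 1))) = 3067/((841*(-2))) = 3067/(-1682) = 3067*(-1/1682) = -3067/1682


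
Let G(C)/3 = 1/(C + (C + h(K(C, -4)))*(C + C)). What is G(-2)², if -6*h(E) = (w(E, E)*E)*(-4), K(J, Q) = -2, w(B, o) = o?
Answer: 81/196 ≈ 0.41327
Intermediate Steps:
h(E) = 2*E²/3 (h(E) = -E*E*(-4)/6 = -E²*(-4)/6 = -(-2)*E²/3 = 2*E²/3)
G(C) = 3/(C + 2*C*(8/3 + C)) (G(C) = 3/(C + (C + (⅔)*(-2)²)*(C + C)) = 3/(C + (C + (⅔)*4)*(2*C)) = 3/(C + (C + 8/3)*(2*C)) = 3/(C + (8/3 + C)*(2*C)) = 3/(C + 2*C*(8/3 + C)))
G(-2)² = (9/(-2*(19 + 6*(-2))))² = (9*(-½)/(19 - 12))² = (9*(-½)/7)² = (9*(-½)*(⅐))² = (-9/14)² = 81/196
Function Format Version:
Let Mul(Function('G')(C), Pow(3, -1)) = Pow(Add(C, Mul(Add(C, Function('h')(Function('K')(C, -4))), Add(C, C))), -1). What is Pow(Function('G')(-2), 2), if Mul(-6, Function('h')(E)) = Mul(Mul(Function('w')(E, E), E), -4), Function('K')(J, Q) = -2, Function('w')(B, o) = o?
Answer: Rational(81, 196) ≈ 0.41327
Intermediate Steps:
Function('h')(E) = Mul(Rational(2, 3), Pow(E, 2)) (Function('h')(E) = Mul(Rational(-1, 6), Mul(Mul(E, E), -4)) = Mul(Rational(-1, 6), Mul(Pow(E, 2), -4)) = Mul(Rational(-1, 6), Mul(-4, Pow(E, 2))) = Mul(Rational(2, 3), Pow(E, 2)))
Function('G')(C) = Mul(3, Pow(Add(C, Mul(2, C, Add(Rational(8, 3), C))), -1)) (Function('G')(C) = Mul(3, Pow(Add(C, Mul(Add(C, Mul(Rational(2, 3), Pow(-2, 2))), Add(C, C))), -1)) = Mul(3, Pow(Add(C, Mul(Add(C, Mul(Rational(2, 3), 4)), Mul(2, C))), -1)) = Mul(3, Pow(Add(C, Mul(Add(C, Rational(8, 3)), Mul(2, C))), -1)) = Mul(3, Pow(Add(C, Mul(Add(Rational(8, 3), C), Mul(2, C))), -1)) = Mul(3, Pow(Add(C, Mul(2, C, Add(Rational(8, 3), C))), -1)))
Pow(Function('G')(-2), 2) = Pow(Mul(9, Pow(-2, -1), Pow(Add(19, Mul(6, -2)), -1)), 2) = Pow(Mul(9, Rational(-1, 2), Pow(Add(19, -12), -1)), 2) = Pow(Mul(9, Rational(-1, 2), Pow(7, -1)), 2) = Pow(Mul(9, Rational(-1, 2), Rational(1, 7)), 2) = Pow(Rational(-9, 14), 2) = Rational(81, 196)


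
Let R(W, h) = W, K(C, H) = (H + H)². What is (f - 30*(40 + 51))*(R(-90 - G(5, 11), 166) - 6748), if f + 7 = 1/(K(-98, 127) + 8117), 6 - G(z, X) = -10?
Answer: 1362551348080/72633 ≈ 1.8759e+7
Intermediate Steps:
G(z, X) = 16 (G(z, X) = 6 - 1*(-10) = 6 + 10 = 16)
K(C, H) = 4*H² (K(C, H) = (2*H)² = 4*H²)
f = -508430/72633 (f = -7 + 1/(4*127² + 8117) = -7 + 1/(4*16129 + 8117) = -7 + 1/(64516 + 8117) = -7 + 1/72633 = -508430/72633 ≈ -7.0000)
(f - 30*(40 + 51))*(R(-90 - G(5, 11), 166) - 6748) = (-508430/72633 - 30*(40 + 51))*((-90 - 1*16) - 6748) = (-508430/72633 - 30*91)*((-90 - 16) - 6748) = (-508430/72633 - 2730)*(-106 - 6748) = -198796520/72633*(-6854) = 1362551348080/72633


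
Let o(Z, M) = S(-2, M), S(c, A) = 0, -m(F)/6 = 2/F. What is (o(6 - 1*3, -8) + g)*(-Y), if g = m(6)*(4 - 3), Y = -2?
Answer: -4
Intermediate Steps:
m(F) = -12/F
o(Z, M) = 0
g = -2 (g = (-12/6)*(4 - 3) = -12*⅙*1 = -2*1 = -2)
(o(6 - 1*3, -8) + g)*(-Y) = (0 - 2)*(-1*(-2)) = -2*2 = -4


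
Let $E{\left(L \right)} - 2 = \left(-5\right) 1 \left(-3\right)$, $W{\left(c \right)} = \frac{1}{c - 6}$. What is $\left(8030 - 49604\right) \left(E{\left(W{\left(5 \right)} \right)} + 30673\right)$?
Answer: $-1275906060$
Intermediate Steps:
$W{\left(c \right)} = \frac{1}{-6 + c}$
$E{\left(L \right)} = 17$ ($E{\left(L \right)} = 2 + \left(-5\right) 1 \left(-3\right) = 2 - -15 = 2 + 15 = 17$)
$\left(8030 - 49604\right) \left(E{\left(W{\left(5 \right)} \right)} + 30673\right) = \left(8030 - 49604\right) \left(17 + 30673\right) = \left(-41574\right) 30690 = -1275906060$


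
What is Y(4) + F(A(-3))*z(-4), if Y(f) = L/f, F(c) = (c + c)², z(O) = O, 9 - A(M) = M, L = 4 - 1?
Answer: -9213/4 ≈ -2303.3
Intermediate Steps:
L = 3
A(M) = 9 - M
F(c) = 4*c² (F(c) = (2*c)² = 4*c²)
Y(f) = 3/f
Y(4) + F(A(-3))*z(-4) = 3/4 + (4*(9 - 1*(-3))²)*(-4) = 3*(¼) + (4*(9 + 3)²)*(-4) = ¾ + (4*12²)*(-4) = ¾ + (4*144)*(-4) = ¾ + 576*(-4) = ¾ - 2304 = -9213/4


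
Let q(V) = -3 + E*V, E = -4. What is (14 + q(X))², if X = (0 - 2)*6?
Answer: 3481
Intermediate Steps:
X = -12 (X = -2*6 = -12)
q(V) = -3 - 4*V
(14 + q(X))² = (14 + (-3 - 4*(-12)))² = (14 + (-3 + 48))² = (14 + 45)² = 59² = 3481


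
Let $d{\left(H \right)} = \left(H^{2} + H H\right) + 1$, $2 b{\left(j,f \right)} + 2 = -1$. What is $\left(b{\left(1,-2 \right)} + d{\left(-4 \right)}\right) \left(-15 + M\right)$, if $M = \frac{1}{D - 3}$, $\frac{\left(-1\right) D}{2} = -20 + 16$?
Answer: $- \frac{2331}{5} \approx -466.2$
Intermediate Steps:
$D = 8$ ($D = - 2 \left(-20 + 16\right) = \left(-2\right) \left(-4\right) = 8$)
$b{\left(j,f \right)} = - \frac{3}{2}$ ($b{\left(j,f \right)} = -1 + \frac{1}{2} \left(-1\right) = -1 - \frac{1}{2} = - \frac{3}{2}$)
$M = \frac{1}{5}$ ($M = \frac{1}{8 - 3} = \frac{1}{5} \approx 0.2$)
$d{\left(H \right)} = 1 + 2 H^{2}$ ($d{\left(H \right)} = \left(H^{2} + H^{2}\right) + 1 = 2 H^{2} + 1 = 1 + 2 H^{2}$)
$\left(b{\left(1,-2 \right)} + d{\left(-4 \right)}\right) \left(-15 + M\right) = \left(- \frac{3}{2} + \left(1 + 2 \left(-4\right)^{2}\right)\right) \left(-15 + \frac{1}{5}\right) = \left(- \frac{3}{2} + \left(1 + 2 \cdot 16\right)\right) \left(- \frac{74}{5}\right) = \left(- \frac{3}{2} + \left(1 + 32\right)\right) \left(- \frac{74}{5}\right) = \left(- \frac{3}{2} + 33\right) \left(- \frac{74}{5}\right) = \frac{63}{2} \left(- \frac{74}{5}\right) = - \frac{2331}{5}$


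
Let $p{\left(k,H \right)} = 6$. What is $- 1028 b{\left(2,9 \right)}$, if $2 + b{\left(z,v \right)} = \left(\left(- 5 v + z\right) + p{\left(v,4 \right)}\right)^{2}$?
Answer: $-1405276$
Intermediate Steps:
$b{\left(z,v \right)} = -2 + \left(6 + z - 5 v\right)^{2}$ ($b{\left(z,v \right)} = -2 + \left(\left(- 5 v + z\right) + 6\right)^{2} = -2 + \left(\left(z - 5 v\right) + 6\right)^{2} = -2 + \left(6 + z - 5 v\right)^{2}$)
$- 1028 b{\left(2,9 \right)} = - 1028 \left(-2 + \left(6 + 2 - 45\right)^{2}\right) = - 1028 \left(-2 + \left(-37\right)^{2}\right) = - 1028 \left(-2 + 1369\right) = \left(-1028\right) 1367 = -1405276$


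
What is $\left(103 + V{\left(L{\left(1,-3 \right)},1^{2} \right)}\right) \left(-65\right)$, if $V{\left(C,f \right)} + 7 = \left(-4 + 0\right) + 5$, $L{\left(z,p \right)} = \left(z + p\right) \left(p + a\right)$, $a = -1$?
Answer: $-6305$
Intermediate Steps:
$L{\left(z,p \right)} = \left(-1 + p\right) \left(p + z\right)$ ($L{\left(z,p \right)} = \left(z + p\right) \left(p - 1\right) = \left(p + z\right) \left(-1 + p\right) = \left(-1 + p\right) \left(p + z\right)$)
$V{\left(C,f \right)} = -6$ ($V{\left(C,f \right)} = -7 + \left(\left(-4 + 0\right) + 5\right) = -7 + \left(-4 + 5\right) = -7 + 1 = -6$)
$\left(103 + V{\left(L{\left(1,-3 \right)},1^{2} \right)}\right) \left(-65\right) = \left(103 - 6\right) \left(-65\right) = 97 \left(-65\right) = -6305$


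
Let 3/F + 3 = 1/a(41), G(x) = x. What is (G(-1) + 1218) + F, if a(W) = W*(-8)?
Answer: 1197761/985 ≈ 1216.0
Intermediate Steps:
a(W) = -8*W
F = -984/985 (F = 3/(-3 + 1/(-8*41)) = 3/(-3 + 1/(-328)) = 3/(-3 - 1/328) = 3/(-985/328) = 3*(-328/985) = -984/985 ≈ -0.99898)
(G(-1) + 1218) + F = (-1 + 1218) - 984/985 = 1217 - 984/985 = 1197761/985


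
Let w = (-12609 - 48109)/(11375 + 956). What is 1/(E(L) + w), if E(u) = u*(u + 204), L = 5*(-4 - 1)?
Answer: -12331/55241943 ≈ -0.00022322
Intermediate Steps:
L = -25 (L = 5*(-5) = -25)
E(u) = u*(204 + u)
w = -60718/12331 ≈ -4.9240
1/(E(L) + w) = 1/(-25*(204 - 25) - 60718/12331) = 1/(-25*179 - 60718/12331) = 1/(-4475 - 60718/12331) = 1/(-55241943/12331) = -12331/55241943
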